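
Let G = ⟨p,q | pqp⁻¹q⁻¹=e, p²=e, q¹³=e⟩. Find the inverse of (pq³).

The order of (pq³) is 26 (smallest k with (pq³)ᵏ = e), so (pq³)⁻¹ = (pq³)²⁵ = pq¹⁰.
Check: (pq³) · (pq¹⁰) → (pq³) · p = q³;   (q³) · q¹⁰ = e, giving e as required.

Answer: pq¹⁰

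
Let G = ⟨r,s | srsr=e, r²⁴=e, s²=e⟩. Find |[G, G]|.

G' = [G, G] is generated by all commutators. The generator-pair commutators are: [r, s] = r².
The subgroup they normally generate is {e, r², r⁴, r⁶, r⁸, r¹⁰, r¹², r¹⁴, r¹⁶, r¹⁸, r²⁰, r²²}, of order 12.
Check: |G/G'| = 48/12 = 4 is the order of the abelianisation.

Answer: 12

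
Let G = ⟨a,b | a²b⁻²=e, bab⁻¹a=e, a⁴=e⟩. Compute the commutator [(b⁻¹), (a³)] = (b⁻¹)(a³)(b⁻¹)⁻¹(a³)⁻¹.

[(b⁻¹), (a³)] = (b⁻¹)·(a³)·(b⁻¹)⁻¹·(a³)⁻¹.
  (b⁻¹) · (a³) = ab⁻¹
  (ab⁻¹) · b = a
  a · a = a²

Answer: a²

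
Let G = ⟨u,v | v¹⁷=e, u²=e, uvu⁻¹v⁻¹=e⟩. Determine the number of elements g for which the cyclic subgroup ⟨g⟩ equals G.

G is cyclic of order 34. An element generates G iff its order is 34, and a cyclic group of order 34 has exactly φ(34) = 16 such elements.

Answer: 16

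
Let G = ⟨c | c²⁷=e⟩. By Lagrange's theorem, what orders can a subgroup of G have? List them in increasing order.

|G| = 27 = 3³. By Lagrange's theorem the order of any subgroup divides 27; the divisors of 27 are 1, 3, 9, 27.

Answer: 1, 3, 9, 27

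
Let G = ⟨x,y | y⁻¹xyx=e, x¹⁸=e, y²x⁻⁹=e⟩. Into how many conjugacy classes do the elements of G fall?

The conjugacy classes (representative and size) are:
  [e] (size 1), [x¹⁷] (size 2), [x¹⁶] (size 2), [x³] (size 2), [x¹⁴] (size 2), [x¹³] (size 2), [x¹²] (size 2), [x¹¹] (size 2), [x¹⁰] (size 2), [x⁹] (size 1), [x⁸y] (size 9), [xy] (size 9).
Class equation: 1 + 2 + 2 + 2 + 2 + 2 + 2 + 2 + 2 + 1 + 9 + 9 = 36 = |G|. So G has 12 conjugacy classes.

Answer: 12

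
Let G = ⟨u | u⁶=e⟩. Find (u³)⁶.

Compute successive powers of (u³), reducing at each step:
  (u³)²: (u³) · u³ = e
  (u³)³: e · u³ = u³
  (u³)⁴: (u³) · u³ = e
  (u³)⁵: e · u³ = u³
  (u³)⁶: (u³) · u³ = e

Answer: e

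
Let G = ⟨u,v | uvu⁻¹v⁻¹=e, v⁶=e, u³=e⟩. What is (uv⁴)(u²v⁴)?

Compute (uv⁴) · (u²v⁴) by multiplying left to right and reducing via the relations at each step:
  (uv⁴) · u² = v⁴
  (v⁴) · v⁴ = v²

Answer: v²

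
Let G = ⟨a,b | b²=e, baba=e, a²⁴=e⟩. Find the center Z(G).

An element z ∈ Z(G) iff z commutes with every generator.
For example a¹² is central: (a¹²)·a = a¹³ = a·(a¹²); (a¹²)·b = a¹²b = b·(a¹²).
Whereas a ∉ Z(G) since a·b = ab ≠ a²³b = b·a.
Checking each of the 48 elements this way gives Z(G) = {e, a¹²}, of order 2.

Answer: {e, a¹²}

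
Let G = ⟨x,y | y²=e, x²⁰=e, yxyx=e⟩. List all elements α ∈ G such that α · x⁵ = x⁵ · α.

⟨x⁵⟩ ⊆ C_G(x⁵) since powers of x⁵ commute with x⁵; so |C_G(x⁵)| ≥ |⟨x⁵⟩| = 4.
By orbit–stabilizer, |C_G(x⁵)| = |G| / |conj. class of x⁵| = 40 / 2 = 20.
The 20 elements commuting with x⁵ are {e, x, x², x³, x⁴, x⁵, x⁶, x⁷, x⁸, x⁹, x¹⁰, x¹¹, x¹², x¹³, x¹⁴, x¹⁵, x¹⁶, x¹⁷, x¹⁸, x¹⁹}.

Answer: {e, x, x², x³, x⁴, x⁵, x⁶, x⁷, x⁸, x⁹, x¹⁰, x¹¹, x¹², x¹³, x¹⁴, x¹⁵, x¹⁶, x¹⁷, x¹⁸, x¹⁹}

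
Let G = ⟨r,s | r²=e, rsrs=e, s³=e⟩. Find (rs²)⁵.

Compute successive powers of (rs²), reducing at each step:
  (rs²)²: (rs²) · r = s;   s · s² = e
  (rs²)³: e · r = r;   r · s² = rs²
  (rs²)⁴: (rs²) · r = s;   s · s² = e
  (rs²)⁵: e · r = r;   r · s² = rs²

Answer: rs²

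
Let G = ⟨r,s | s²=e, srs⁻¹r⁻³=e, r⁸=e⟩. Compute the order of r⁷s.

Compute successive powers until reaching e:
  (r⁷s)¹ = r⁷s, (r⁷s)² = r⁴, (r⁷s)³ = r³s, (r⁷s)⁴ = e.
The smallest positive k with (r⁷s)ᵏ = e is 4.

Answer: 4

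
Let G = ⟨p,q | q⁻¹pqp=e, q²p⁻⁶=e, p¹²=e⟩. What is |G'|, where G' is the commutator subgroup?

G' = [G, G] is generated by all commutators. The generator-pair commutators are: [p, q] = p².
The subgroup they normally generate is {e, p², p⁴, p⁶, p⁸, p¹⁰}, of order 6.
Check: |G/G'| = 24/6 = 4 is the order of the abelianisation.

Answer: 6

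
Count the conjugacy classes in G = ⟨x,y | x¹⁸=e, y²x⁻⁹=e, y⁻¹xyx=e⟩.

The conjugacy classes (representative and size) are:
  [e] (size 1), [x¹⁷] (size 2), [x¹⁶] (size 2), [x³] (size 2), [x¹⁴] (size 2), [x¹³] (size 2), [x¹²] (size 2), [x¹¹] (size 2), [x¹⁰] (size 2), [x⁹] (size 1), [x⁸y] (size 9), [xy] (size 9).
Class equation: 1 + 2 + 2 + 2 + 2 + 2 + 2 + 2 + 2 + 1 + 9 + 9 = 36 = |G|. So G has 12 conjugacy classes.

Answer: 12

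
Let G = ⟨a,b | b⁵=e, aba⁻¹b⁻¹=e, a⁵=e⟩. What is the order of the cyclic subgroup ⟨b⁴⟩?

|⟨b⁴⟩| equals the order of b⁴. Compute successive powers until reaching e:
  (b⁴)¹ = b⁴, (b⁴)² = b³, (b⁴)³ = b², (b⁴)⁴ = b, (b⁴)⁵ = e.
The smallest positive k with (b⁴)ᵏ = e is 5, so |⟨b⁴⟩| = 5.

Answer: 5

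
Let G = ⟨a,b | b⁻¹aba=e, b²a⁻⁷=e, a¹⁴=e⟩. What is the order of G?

Enumerate words in the generators, reducing via the relations: the distinct elements are
  {a, b, e, ab, a², a³, a⁴, a⁵, a⁶, a⁷, a⁸, a⁹, a²b, a³b, a¹², a¹³, a¹¹, a¹⁰, a⁴b, a⁵b, a⁶b, b⁻¹, ab⁻¹, a²b⁻¹, a³b⁻¹, a⁴b⁻¹, a⁵b⁻¹, a⁶b⁻¹}.
No further products give new elements, so |G| = 28.

Answer: 28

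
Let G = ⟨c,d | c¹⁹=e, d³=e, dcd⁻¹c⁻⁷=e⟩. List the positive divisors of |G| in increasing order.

|G| = 57 = 3 · 19. By Lagrange's theorem the order of any subgroup divides 57; the divisors of 57 are 1, 3, 19, 57.

Answer: 1, 3, 19, 57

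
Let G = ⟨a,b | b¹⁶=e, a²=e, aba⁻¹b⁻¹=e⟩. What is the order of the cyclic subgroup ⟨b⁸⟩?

|⟨b⁸⟩| equals the order of b⁸. Compute successive powers until reaching e:
  (b⁸)¹ = b⁸, (b⁸)² = e.
The smallest positive k with (b⁸)ᵏ = e is 2, so |⟨b⁸⟩| = 2.

Answer: 2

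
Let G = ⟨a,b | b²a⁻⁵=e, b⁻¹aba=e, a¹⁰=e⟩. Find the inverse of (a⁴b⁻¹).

The order of (a⁴b⁻¹) is 4 (smallest k with (a⁴b⁻¹)ᵏ = e), so (a⁴b⁻¹)⁻¹ = (a⁴b⁻¹)³ = a⁴b.
Check: (a⁴b⁻¹) · (a⁴b) → (a⁴b⁻¹) · a⁴ = b⁻¹;   (b⁻¹) · b = e, giving e as required.

Answer: a⁴b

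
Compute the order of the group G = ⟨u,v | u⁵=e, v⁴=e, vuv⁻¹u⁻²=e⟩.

Enumerate words in the generators, reducing via the relations: the distinct elements are
  {e, u, v, uv, u², u³, u⁴, v², v³, uv², uv³, u²v, u³v, u⁴v, u²v², u²v³, u³v², u³v³, u⁴v², u⁴v³}.
No further products give new elements, so |G| = 20.

Answer: 20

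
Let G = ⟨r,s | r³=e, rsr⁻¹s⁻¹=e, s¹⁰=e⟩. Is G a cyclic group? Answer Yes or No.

|G| = 30. The element rs has order 30 (its powers give 30 distinct elements), so ⟨rs⟩ = G and G is cyclic.

Answer: Yes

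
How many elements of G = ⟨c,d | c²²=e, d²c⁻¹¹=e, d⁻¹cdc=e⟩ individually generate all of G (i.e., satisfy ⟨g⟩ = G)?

⟨g⟩ = G would require ord(g) = |G| = 44, but the maximum element order in G is 22 < 44. So G is not cyclic and no single element generates it: the count is 0.

Answer: 0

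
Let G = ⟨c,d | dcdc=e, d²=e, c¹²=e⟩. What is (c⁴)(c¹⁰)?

Compute (c⁴) · (c¹⁰) by multiplying left to right and reducing via the relations at each step:
  (c⁴) · c¹⁰ = c²

Answer: c²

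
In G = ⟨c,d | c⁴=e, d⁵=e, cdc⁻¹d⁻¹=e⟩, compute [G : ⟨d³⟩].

First find ord(d³) by computing successive powers:
  (d³)¹ = d³, (d³)² = d, (d³)³ = d⁴, (d³)⁴ = d², (d³)⁵ = e.
So |⟨d³⟩| = ord(d³) = 5. With |G| = 20, by Lagrange [G : ⟨d³⟩] = 20/5 = 4.

Answer: 4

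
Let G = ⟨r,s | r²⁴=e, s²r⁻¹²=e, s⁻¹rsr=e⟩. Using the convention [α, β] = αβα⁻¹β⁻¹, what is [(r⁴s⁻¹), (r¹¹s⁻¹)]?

[(r⁴s⁻¹), (r¹¹s⁻¹)] = (r⁴s⁻¹)·(r¹¹s⁻¹)·(r⁴s⁻¹)⁻¹·(r¹¹s⁻¹)⁻¹.
  (r⁴s⁻¹) · (r¹¹s⁻¹) = r⁵
  (r⁵) · (r⁴s) = r⁹s
  (r⁹s) · (r¹¹s) = r¹⁰

Answer: r¹⁰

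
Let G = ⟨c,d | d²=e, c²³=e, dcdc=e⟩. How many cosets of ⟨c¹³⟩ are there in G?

First find ord(c¹³) by computing successive powers:
  (c¹³)¹ = c¹³, (c¹³)² = c³, (c¹³)³ = c¹⁶, (c¹³)⁴ = c⁶, (c¹³)⁵ = c¹⁹, (c¹³)⁶ = c⁹, (c¹³)⁷ = c²², (c¹³)⁸ = c¹², (c¹³)⁹ = c², (c¹³)¹⁰ = c¹⁵, (c¹³)¹¹ = c⁵, (c¹³)¹² = c¹⁸, (c¹³)¹³ = c⁸, (c¹³)¹⁴ = c²¹, (c¹³)¹⁵ = c¹¹, (c¹³)¹⁶ = c, (c¹³)¹⁷ = c¹⁴, (c¹³)¹⁸ = c⁴, (c¹³)¹⁹ = c¹⁷, (c¹³)²⁰ = c⁷, (c¹³)²¹ = c²⁰, (c¹³)²² = c¹⁰, (c¹³)²³ = e.
So |⟨c¹³⟩| = ord(c¹³) = 23. With |G| = 46, by Lagrange [G : ⟨c¹³⟩] = 46/23 = 2.

Answer: 2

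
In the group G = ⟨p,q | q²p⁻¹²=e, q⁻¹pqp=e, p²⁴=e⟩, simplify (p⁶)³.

Compute successive powers of (p⁶), reducing at each step:
  (p⁶)²: (p⁶) · p⁶ = p¹²
  (p⁶)³: (p¹²) · p⁶ = p¹⁸

Answer: p¹⁸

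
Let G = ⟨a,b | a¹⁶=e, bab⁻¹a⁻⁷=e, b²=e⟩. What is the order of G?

Enumerate words in the generators, reducing via the relations: the distinct elements are
  {a, b, e, ab, a², a³, a⁴, a⁵, a⁶, a⁷, a⁸, a⁹, a²b, a³b, a¹², a¹³, a¹¹, a¹⁰, a¹⁴, a¹⁵, a⁴b, a⁵b, a⁶b, a⁷b, a⁸b, a⁹b, a¹²b, a¹³b, a¹¹b, a¹⁰b, a¹⁴b, a¹⁵b}.
No further products give new elements, so |G| = 32.

Answer: 32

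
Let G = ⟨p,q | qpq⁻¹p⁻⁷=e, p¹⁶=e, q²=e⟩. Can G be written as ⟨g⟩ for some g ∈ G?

Every cyclic group is abelian. But p·q = pq while q·p = p⁷q, so p·q ≠ q·p and G is not abelian. Hence G is not cyclic.

Answer: No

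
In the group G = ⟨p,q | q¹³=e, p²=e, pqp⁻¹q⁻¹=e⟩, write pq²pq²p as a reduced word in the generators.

Multiply left to right, reducing at each step:
  p · q² = pq²
  (pq²) · p = q²
  (q²) · q² = q⁴
  (q⁴) · p = pq⁴

Answer: pq⁴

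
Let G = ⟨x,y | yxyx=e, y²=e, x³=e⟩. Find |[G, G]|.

G' = [G, G] is generated by all commutators. The generator-pair commutators are: [x, y] = x².
The subgroup they normally generate is {e, x, x²}, of order 3.
Check: |G/G'| = 6/3 = 2 is the order of the abelianisation.

Answer: 3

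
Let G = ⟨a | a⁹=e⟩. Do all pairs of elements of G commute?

G has a single generator, so G is cyclic and hence abelian.

Answer: Yes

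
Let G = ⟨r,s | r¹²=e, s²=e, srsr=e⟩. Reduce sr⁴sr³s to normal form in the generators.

Multiply left to right, reducing at each step:
  s · r⁴ = r⁸s
  (r⁸s) · s = r⁸
  (r⁸) · r³ = r¹¹
  (r¹¹) · s = r¹¹s

Answer: r¹¹s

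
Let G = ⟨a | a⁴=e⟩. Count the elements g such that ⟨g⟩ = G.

G is cyclic of order 4. An element generates G iff its order is 4, and a cyclic group of order 4 has exactly φ(4) = 2 such elements.

Answer: 2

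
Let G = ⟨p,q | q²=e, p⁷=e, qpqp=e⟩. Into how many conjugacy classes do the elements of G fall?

The conjugacy classes (representative and size) are:
  [e] (size 1), [p⁶] (size 2), [p⁵] (size 2), [p⁴] (size 2), [pq] (size 7).
Class equation: 1 + 2 + 2 + 2 + 7 = 14 = |G|. So G has 5 conjugacy classes.

Answer: 5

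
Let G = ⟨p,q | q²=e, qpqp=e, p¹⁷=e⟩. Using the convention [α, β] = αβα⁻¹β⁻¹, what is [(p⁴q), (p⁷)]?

[(p⁴q), (p⁷)] = (p⁴q)·(p⁷)·(p⁴q)⁻¹·(p⁷)⁻¹.
  (p⁴q) · (p⁷) = p¹⁴q
  (p¹⁴q) · (p⁴q) = p¹⁰
  (p¹⁰) · (p¹⁰) = p³

Answer: p³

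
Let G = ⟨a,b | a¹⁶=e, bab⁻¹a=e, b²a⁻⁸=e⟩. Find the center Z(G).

An element z ∈ Z(G) iff z commutes with every generator.
For example a⁸ is central: (a⁸)·a = a⁹ = a·(a⁸); (a⁸)·b = b⁻¹ = b·(a⁸).
Whereas a ∉ Z(G) since a·b = ab ≠ a⁷b⁻¹ = b·a.
Checking each of the 32 elements this way gives Z(G) = {e, a⁸}, of order 2.

Answer: {e, a⁸}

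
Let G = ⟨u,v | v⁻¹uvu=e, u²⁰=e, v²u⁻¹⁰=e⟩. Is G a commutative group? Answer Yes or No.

u·v = uv but v·u = u⁹v⁻¹, so u·v ≠ v·u and G is not abelian.

Answer: No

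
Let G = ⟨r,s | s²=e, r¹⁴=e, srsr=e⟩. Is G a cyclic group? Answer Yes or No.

Every cyclic group is abelian. But r·s = rs while s·r = r¹³s, so r·s ≠ s·r and G is not abelian. Hence G is not cyclic.

Answer: No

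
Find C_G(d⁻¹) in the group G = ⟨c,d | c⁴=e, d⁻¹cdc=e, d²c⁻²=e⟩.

⟨d⁻¹⟩ ⊆ C_G(d⁻¹) since powers of d⁻¹ commute with d⁻¹; so |C_G(d⁻¹)| ≥ |⟨d⁻¹⟩| = 4.
By orbit–stabilizer, |C_G(d⁻¹)| = |G| / |conj. class of d⁻¹| = 8 / 2 = 4.
The 4 elements commuting with d⁻¹ are {e, c², d, d⁻¹}.

Answer: {e, c², d, d⁻¹}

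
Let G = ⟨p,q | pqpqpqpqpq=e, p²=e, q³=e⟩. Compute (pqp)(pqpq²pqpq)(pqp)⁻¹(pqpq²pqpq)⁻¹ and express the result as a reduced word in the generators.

[(pqp), (pqpq²pqpq)] = (pqp)·(pqpq²pqpq)·(pqp)⁻¹·(pqpq²pqpq)⁻¹.
  (pqp) · (pqpq²pqpq) = qpqpq²pq
  (qpqpq²pq) · (pq²p) = pq²pqpq²pqp
  (pq²pqpq²pqp) · (pqpq²pqpq) = qpq²

Answer: qpq²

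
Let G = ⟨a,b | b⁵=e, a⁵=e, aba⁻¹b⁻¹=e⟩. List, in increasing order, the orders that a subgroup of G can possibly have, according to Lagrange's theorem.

|G| = 25 = 5². By Lagrange's theorem the order of any subgroup divides 25; the divisors of 25 are 1, 5, 25.

Answer: 1, 5, 25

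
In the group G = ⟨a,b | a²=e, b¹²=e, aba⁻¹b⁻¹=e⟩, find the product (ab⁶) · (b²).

Compute (ab⁶) · (b²) by multiplying left to right and reducing via the relations at each step:
  (ab⁶) · b² = ab⁸

Answer: ab⁸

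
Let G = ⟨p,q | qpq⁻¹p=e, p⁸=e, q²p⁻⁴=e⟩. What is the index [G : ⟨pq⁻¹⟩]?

First find ord(pq⁻¹) by computing successive powers:
  (pq⁻¹)¹ = pq⁻¹, (pq⁻¹)² = p⁴, (pq⁻¹)³ = pq, (pq⁻¹)⁴ = e.
So |⟨pq⁻¹⟩| = ord(pq⁻¹) = 4. With |G| = 16, by Lagrange [G : ⟨pq⁻¹⟩] = 16/4 = 4.

Answer: 4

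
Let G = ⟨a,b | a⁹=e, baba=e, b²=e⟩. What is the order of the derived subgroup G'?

G' = [G, G] is generated by all commutators. The generator-pair commutators are: [a, b] = a².
The subgroup they normally generate is {e, a, a², a³, a⁴, a⁵, a⁶, a⁷, a⁸}, of order 9.
Check: |G/G'| = 18/9 = 2 is the order of the abelianisation.

Answer: 9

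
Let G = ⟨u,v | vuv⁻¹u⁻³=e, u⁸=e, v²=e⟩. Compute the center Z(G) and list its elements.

An element z ∈ Z(G) iff z commutes with every generator.
For example u⁴ is central: (u⁴)·u = u⁵ = u·(u⁴); (u⁴)·v = u⁴v = v·(u⁴).
Whereas u ∉ Z(G) since u·v = uv ≠ u³v = v·u.
Checking each of the 16 elements this way gives Z(G) = {e, u⁴}, of order 2.

Answer: {e, u⁴}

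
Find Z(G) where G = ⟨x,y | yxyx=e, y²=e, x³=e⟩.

An element z ∈ Z(G) iff z commutes with every generator.
For example e is central: e·x = x = x·e; e·y = y = y·e.
Whereas x ∉ Z(G) since x·y = xy ≠ x²y = y·x.
Checking each of the 6 elements this way gives Z(G) = {e}, of order 1.

Answer: {e}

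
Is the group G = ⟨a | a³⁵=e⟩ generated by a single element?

|G| = 35. The element a has order 35 (its powers give 35 distinct elements), so ⟨a⟩ = G and G is cyclic.

Answer: Yes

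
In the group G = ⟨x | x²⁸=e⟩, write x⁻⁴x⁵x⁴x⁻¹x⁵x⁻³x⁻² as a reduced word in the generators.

Multiply left to right, reducing at each step:
  (x²⁴) · x⁵ = x
  x · x⁴ = x⁵
  (x⁵) · x⁻¹ = x⁴
  (x⁴) · x⁵ = x⁹
  (x⁹) · x⁻³ = x⁶
  (x⁶) · x⁻² = x⁴

Answer: x⁴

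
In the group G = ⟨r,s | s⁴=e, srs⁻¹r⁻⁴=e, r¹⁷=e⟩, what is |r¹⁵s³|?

Compute successive powers until reaching e:
  (r¹⁵s³)¹ = r¹⁵s³, (r¹⁵s³)² = r⁶s², (r¹⁵s³)³ = r⁸s, (r¹⁵s³)⁴ = e.
The smallest positive k with (r¹⁵s³)ᵏ = e is 4.

Answer: 4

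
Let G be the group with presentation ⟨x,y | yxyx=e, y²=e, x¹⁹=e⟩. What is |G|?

Enumerate words in the generators, reducing via the relations: the distinct elements are
  {e, x, y, xy, x², x³, x⁴, x⁵, x⁶, x⁷, x⁸, x⁹, x²y, x³y, x¹², x¹³, x¹¹, x¹⁰, x¹⁴, x¹⁵, x¹⁶, x¹⁷, x¹⁸, x⁴y, x⁵y, x⁶y, x⁷y, x⁸y, x⁹y, x¹²y, x¹³y, x¹¹y, x¹⁰y, x¹⁴y, x¹⁵y, x¹⁶y, x¹⁷y, x¹⁸y}.
No further products give new elements, so |G| = 38.

Answer: 38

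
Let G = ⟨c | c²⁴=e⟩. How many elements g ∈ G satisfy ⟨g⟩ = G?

G is cyclic of order 24. An element generates G iff its order is 24, and a cyclic group of order 24 has exactly φ(24) = 8 such elements.

Answer: 8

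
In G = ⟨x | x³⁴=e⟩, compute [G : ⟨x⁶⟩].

First find ord(x⁶) by computing successive powers:
  (x⁶)¹ = x⁶, (x⁶)² = x¹², (x⁶)³ = x¹⁸, (x⁶)⁴ = x²⁴, (x⁶)⁵ = x³⁰, (x⁶)⁶ = x², (x⁶)⁷ = x⁸, (x⁶)⁸ = x¹⁴, (x⁶)⁹ = x²⁰, (x⁶)¹⁰ = x²⁶, (x⁶)¹¹ = x³², (x⁶)¹² = x⁴, (x⁶)¹³ = x¹⁰, (x⁶)¹⁴ = x¹⁶, (x⁶)¹⁵ = x²², (x⁶)¹⁶ = x²⁸, (x⁶)¹⁷ = e.
So |⟨x⁶⟩| = ord(x⁶) = 17. With |G| = 34, by Lagrange [G : ⟨x⁶⟩] = 34/17 = 2.

Answer: 2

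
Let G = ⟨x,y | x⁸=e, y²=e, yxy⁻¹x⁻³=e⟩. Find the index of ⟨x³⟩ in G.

First find ord(x³) by computing successive powers:
  (x³)¹ = x³, (x³)² = x⁶, (x³)³ = x, (x³)⁴ = x⁴, (x³)⁵ = x⁷, (x³)⁶ = x², (x³)⁷ = x⁵, (x³)⁸ = e.
So |⟨x³⟩| = ord(x³) = 8. With |G| = 16, by Lagrange [G : ⟨x³⟩] = 16/8 = 2.

Answer: 2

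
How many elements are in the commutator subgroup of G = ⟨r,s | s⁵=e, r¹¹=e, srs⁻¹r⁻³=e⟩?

G' = [G, G] is generated by all commutators. The generator-pair commutators are: [r, s] = r⁹.
The subgroup they normally generate is {e, r, r², r³, r⁴, r⁵, r⁶, r⁷, r⁸, r⁹, r¹⁰}, of order 11.
Check: |G/G'| = 55/11 = 5 is the order of the abelianisation.

Answer: 11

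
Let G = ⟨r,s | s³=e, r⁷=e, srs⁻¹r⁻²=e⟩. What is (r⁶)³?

Compute successive powers of (r⁶), reducing at each step:
  (r⁶)²: (r⁶) · r⁶ = r⁵
  (r⁶)³: (r⁵) · r⁶ = r⁴

Answer: r⁴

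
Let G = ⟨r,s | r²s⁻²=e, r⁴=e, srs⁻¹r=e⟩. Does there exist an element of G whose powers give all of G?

Every cyclic group is abelian. But r·s = rs while s·r = rs⁻¹, so r·s ≠ s·r and G is not abelian. Hence G is not cyclic.

Answer: No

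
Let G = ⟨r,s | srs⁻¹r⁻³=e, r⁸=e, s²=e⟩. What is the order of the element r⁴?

Compute successive powers until reaching e:
  (r⁴)¹ = r⁴, (r⁴)² = e.
The smallest positive k with (r⁴)ᵏ = e is 2.

Answer: 2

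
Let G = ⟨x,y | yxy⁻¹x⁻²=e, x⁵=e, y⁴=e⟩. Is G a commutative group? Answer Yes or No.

x·y = xy but y·x = x²y, so x·y ≠ y·x and G is not abelian.

Answer: No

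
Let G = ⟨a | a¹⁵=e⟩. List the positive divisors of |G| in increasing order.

|G| = 15 = 3 · 5. By Lagrange's theorem the order of any subgroup divides 15; the divisors of 15 are 1, 3, 5, 15.

Answer: 1, 3, 5, 15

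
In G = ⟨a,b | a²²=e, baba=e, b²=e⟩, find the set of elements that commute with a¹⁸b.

⟨a¹⁸b⟩ ⊆ C_G(a¹⁸b) since powers of a¹⁸b commute with a¹⁸b; so |C_G(a¹⁸b)| ≥ |⟨a¹⁸b⟩| = 2.
By orbit–stabilizer, |C_G(a¹⁸b)| = |G| / |conj. class of a¹⁸b| = 44 / 11 = 4.
The 4 elements commuting with a¹⁸b are {e, a¹¹, a⁷b, a¹⁸b}.

Answer: {e, a¹¹, a⁷b, a¹⁸b}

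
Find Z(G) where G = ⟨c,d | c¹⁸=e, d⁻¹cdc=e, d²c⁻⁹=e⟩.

An element z ∈ Z(G) iff z commutes with every generator.
For example c⁹ is central: (c⁹)·c = c¹⁰ = c·(c⁹); (c⁹)·d = d⁻¹ = d·(c⁹).
Whereas c ∉ Z(G) since c·d = cd ≠ c⁸d⁻¹ = d·c.
Checking each of the 36 elements this way gives Z(G) = {e, c⁹}, of order 2.

Answer: {e, c⁹}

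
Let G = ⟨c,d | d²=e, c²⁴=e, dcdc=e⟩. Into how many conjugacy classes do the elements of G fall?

The conjugacy classes (representative and size) are:
  [e] (size 1), [c²³] (size 2), [c²] (size 2), [c³] (size 2), [c²⁰] (size 2), [c¹⁹] (size 2), [c⁶] (size 2), [c⁷] (size 2), [c⁸] (size 2), [c⁹] (size 2), [c¹⁴] (size 2), [c¹¹] (size 2), [c¹²] (size 1), [c⁴d] (size 12), [c⁵d] (size 12).
Class equation: 1 + 2 + 2 + 2 + 2 + 2 + 2 + 2 + 2 + 2 + 2 + 2 + 1 + 12 + 12 = 48 = |G|. So G has 15 conjugacy classes.

Answer: 15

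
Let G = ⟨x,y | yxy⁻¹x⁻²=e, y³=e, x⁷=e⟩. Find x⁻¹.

The order of x is 7 (smallest k with xᵏ = e), so x⁻¹ = x⁶ = x⁶.
Check: x · (x⁶) → x · x⁶ = e, giving e as required.

Answer: x⁶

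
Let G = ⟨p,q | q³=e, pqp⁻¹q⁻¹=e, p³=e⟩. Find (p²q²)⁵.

Compute successive powers of (p²q²), reducing at each step:
  (p²q²)²: (p²q²) · p² = pq²;   (pq²) · q² = pq
  (p²q²)³: (pq) · p² = q;   q · q² = e
  (p²q²)⁴: e · p² = p²;   (p²) · q² = p²q²
  (p²q²)⁵: (p²q²) · p² = pq²;   (pq²) · q² = pq

Answer: pq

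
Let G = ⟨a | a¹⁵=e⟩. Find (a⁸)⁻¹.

The order of (a⁸) is 15 (smallest k with (a⁸)ᵏ = e), so (a⁸)⁻¹ = (a⁸)¹⁴ = a⁷.
Check: (a⁸) · (a⁷) → (a⁸) · a⁷ = e, giving e as required.

Answer: a⁷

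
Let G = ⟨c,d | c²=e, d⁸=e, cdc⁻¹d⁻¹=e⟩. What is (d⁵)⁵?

Compute successive powers of (d⁵), reducing at each step:
  (d⁵)²: (d⁵) · d⁵ = d²
  (d⁵)³: (d²) · d⁵ = d⁷
  (d⁵)⁴: (d⁷) · d⁵ = d⁴
  (d⁵)⁵: (d⁴) · d⁵ = d

Answer: d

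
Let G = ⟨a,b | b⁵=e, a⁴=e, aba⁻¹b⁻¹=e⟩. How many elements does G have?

Enumerate words in the generators, reducing via the relations: the distinct elements are
  {a, b, e, ab, a², a³, b², b³, b⁴, ab², ab³, ab⁴, a²b, a³b, a²b², a²b³, a²b⁴, a³b², a³b³, a³b⁴}.
No further products give new elements, so |G| = 20.

Answer: 20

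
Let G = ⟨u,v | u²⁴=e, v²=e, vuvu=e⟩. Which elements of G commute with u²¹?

⟨u²¹⟩ ⊆ C_G(u²¹) since powers of u²¹ commute with u²¹; so |C_G(u²¹)| ≥ |⟨u²¹⟩| = 8.
By orbit–stabilizer, |C_G(u²¹)| = |G| / |conj. class of u²¹| = 48 / 2 = 24.
The 24 elements commuting with u²¹ are {e, u, u², u³, u⁴, u⁵, u⁶, u⁷, u⁸, u⁹, u¹⁰, u¹¹, u¹², u¹³, u¹⁴, u¹⁵, u¹⁶, u¹⁷, u¹⁸, u¹⁹, u²⁰, u²¹, u²², u²³}.

Answer: {e, u, u², u³, u⁴, u⁵, u⁶, u⁷, u⁸, u⁹, u¹⁰, u¹¹, u¹², u¹³, u¹⁴, u¹⁵, u¹⁶, u¹⁷, u¹⁸, u¹⁹, u²⁰, u²¹, u²², u²³}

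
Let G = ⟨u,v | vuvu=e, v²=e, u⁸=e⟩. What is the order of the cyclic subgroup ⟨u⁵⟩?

|⟨u⁵⟩| equals the order of u⁵. Compute successive powers until reaching e:
  (u⁵)¹ = u⁵, (u⁵)² = u², (u⁵)³ = u⁷, (u⁵)⁴ = u⁴, (u⁵)⁵ = u, (u⁵)⁶ = u⁶, (u⁵)⁷ = u³, (u⁵)⁸ = e.
The smallest positive k with (u⁵)ᵏ = e is 8, so |⟨u⁵⟩| = 8.

Answer: 8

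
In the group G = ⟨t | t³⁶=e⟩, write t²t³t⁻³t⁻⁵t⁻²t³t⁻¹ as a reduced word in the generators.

Multiply left to right, reducing at each step:
  (t²) · t³ = t⁵
  (t⁵) · t⁻³ = t²
  (t²) · t⁻⁵ = t³³
  (t³³) · t⁻² = t³¹
  (t³¹) · t³ = t³⁴
  (t³⁴) · t⁻¹ = t³³

Answer: t³³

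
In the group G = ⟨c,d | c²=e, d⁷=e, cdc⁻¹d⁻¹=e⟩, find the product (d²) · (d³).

Compute (d²) · (d³) by multiplying left to right and reducing via the relations at each step:
  (d²) · d³ = d⁵

Answer: d⁵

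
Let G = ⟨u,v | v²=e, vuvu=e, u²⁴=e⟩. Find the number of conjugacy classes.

The conjugacy classes (representative and size) are:
  [e] (size 1), [u²³] (size 2), [u²] (size 2), [u³] (size 2), [u²⁰] (size 2), [u¹⁹] (size 2), [u⁶] (size 2), [u⁷] (size 2), [u⁸] (size 2), [u⁹] (size 2), [u¹⁴] (size 2), [u¹¹] (size 2), [u¹²] (size 1), [u⁴v] (size 12), [u⁵v] (size 12).
Class equation: 1 + 2 + 2 + 2 + 2 + 2 + 2 + 2 + 2 + 2 + 2 + 2 + 1 + 12 + 12 = 48 = |G|. So G has 15 conjugacy classes.

Answer: 15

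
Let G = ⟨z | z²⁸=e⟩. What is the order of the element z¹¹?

Compute successive powers until reaching e:
  (z¹¹)¹ = z¹¹, (z¹¹)² = z²², (z¹¹)³ = z⁵, (z¹¹)⁴ = z¹⁶, (z¹¹)⁵ = z²⁷, (z¹¹)⁶ = z¹⁰, (z¹¹)⁷ = z²¹, (z¹¹)⁸ = z⁴, (z¹¹)⁹ = z¹⁵, (z¹¹)¹⁰ = z²⁶, (z¹¹)¹¹ = z⁹, (z¹¹)¹² = z²⁰, (z¹¹)¹³ = z³, (z¹¹)¹⁴ = z¹⁴, (z¹¹)¹⁵ = z²⁵, (z¹¹)¹⁶ = z⁸, (z¹¹)¹⁷ = z¹⁹, (z¹¹)¹⁸ = z², (z¹¹)¹⁹ = z¹³, (z¹¹)²⁰ = z²⁴, (z¹¹)²¹ = z⁷, (z¹¹)²² = z¹⁸, (z¹¹)²³ = z, (z¹¹)²⁴ = z¹², (z¹¹)²⁵ = z²³, (z¹¹)²⁶ = z⁶, (z¹¹)²⁷ = z¹⁷, (z¹¹)²⁸ = e.
The smallest positive k with (z¹¹)ᵏ = e is 28.

Answer: 28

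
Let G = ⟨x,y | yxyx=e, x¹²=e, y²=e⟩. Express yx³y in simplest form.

Multiply left to right, reducing at each step:
  y · x³ = x⁹y
  (x⁹y) · y = x⁹

Answer: x⁹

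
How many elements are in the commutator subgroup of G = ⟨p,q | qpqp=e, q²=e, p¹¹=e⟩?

G' = [G, G] is generated by all commutators. The generator-pair commutators are: [p, q] = p².
The subgroup they normally generate is {e, p, p², p³, p⁴, p⁵, p⁶, p⁷, p⁸, p⁹, p¹⁰}, of order 11.
Check: |G/G'| = 22/11 = 2 is the order of the abelianisation.

Answer: 11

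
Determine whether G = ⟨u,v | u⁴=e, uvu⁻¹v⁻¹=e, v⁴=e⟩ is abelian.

Each pair of generators commutes: u·v = uv = v·u. Since the generators pairwise commute, every element of G commutes with every other, so G is abelian.

Answer: Yes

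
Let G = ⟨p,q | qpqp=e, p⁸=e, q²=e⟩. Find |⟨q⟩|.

|⟨q⟩| equals the order of q. Compute successive powers until reaching e:
  q¹ = q, q² = e.
The smallest positive k with qᵏ = e is 2, so |⟨q⟩| = 2.

Answer: 2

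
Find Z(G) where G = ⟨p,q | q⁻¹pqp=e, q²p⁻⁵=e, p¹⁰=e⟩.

An element z ∈ Z(G) iff z commutes with every generator.
For example p⁵ is central: (p⁵)·p = p⁶ = p·(p⁵); (p⁵)·q = q⁻¹ = q·(p⁵).
Whereas p ∉ Z(G) since p·q = pq ≠ p⁴q⁻¹ = q·p.
Checking each of the 20 elements this way gives Z(G) = {e, p⁵}, of order 2.

Answer: {e, p⁵}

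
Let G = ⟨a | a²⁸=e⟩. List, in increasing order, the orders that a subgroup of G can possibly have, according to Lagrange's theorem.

|G| = 28 = 2² · 7. By Lagrange's theorem the order of any subgroup divides 28; the divisors of 28 are 1, 2, 4, 7, 14, 28.

Answer: 1, 2, 4, 7, 14, 28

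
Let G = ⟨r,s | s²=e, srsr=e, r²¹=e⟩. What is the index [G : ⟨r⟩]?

First find ord(r) by computing successive powers:
  r¹ = r, r² = r², r³ = r³, r⁴ = r⁴, r⁵ = r⁵, r⁶ = r⁶, r⁷ = r⁷, r⁸ = r⁸, r⁹ = r⁹, r¹⁰ = r¹⁰, r¹¹ = r¹¹, r¹² = r¹², r¹³ = r¹³, r¹⁴ = r¹⁴, r¹⁵ = r¹⁵, r¹⁶ = r¹⁶, r¹⁷ = r¹⁷, r¹⁸ = r¹⁸, r¹⁹ = r¹⁹, r²⁰ = r²⁰, r²¹ = e.
So |⟨r⟩| = ord(r) = 21. With |G| = 42, by Lagrange [G : ⟨r⟩] = 42/21 = 2.

Answer: 2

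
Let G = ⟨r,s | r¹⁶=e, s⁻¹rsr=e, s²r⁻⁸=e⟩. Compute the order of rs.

Compute successive powers until reaching e:
  (rs)¹ = rs, (rs)² = r⁸, (rs)³ = rs⁻¹, (rs)⁴ = e.
The smallest positive k with (rs)ᵏ = e is 4.

Answer: 4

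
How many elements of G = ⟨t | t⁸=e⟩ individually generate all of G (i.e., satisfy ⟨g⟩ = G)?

G is cyclic of order 8. An element generates G iff its order is 8, and a cyclic group of order 8 has exactly φ(8) = 4 such elements.

Answer: 4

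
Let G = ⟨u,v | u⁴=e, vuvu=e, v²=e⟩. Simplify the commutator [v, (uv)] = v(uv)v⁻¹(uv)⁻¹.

[v, (uv)] = v·(uv)·v⁻¹·(uv)⁻¹.
  v · (uv) = u³
  (u³) · v = u³v
  (u³v) · (uv) = u²

Answer: u²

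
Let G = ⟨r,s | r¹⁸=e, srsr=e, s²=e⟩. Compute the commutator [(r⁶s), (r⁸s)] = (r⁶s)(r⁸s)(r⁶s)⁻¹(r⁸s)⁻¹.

[(r⁶s), (r⁸s)] = (r⁶s)·(r⁸s)·(r⁶s)⁻¹·(r⁸s)⁻¹.
  (r⁶s) · (r⁸s) = r¹⁶
  (r¹⁶) · (r⁶s) = r⁴s
  (r⁴s) · (r⁸s) = r¹⁴

Answer: r¹⁴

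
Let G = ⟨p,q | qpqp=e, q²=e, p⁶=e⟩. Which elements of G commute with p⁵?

⟨p⁵⟩ ⊆ C_G(p⁵) since powers of p⁵ commute with p⁵; so |C_G(p⁵)| ≥ |⟨p⁵⟩| = 6.
By orbit–stabilizer, |C_G(p⁵)| = |G| / |conj. class of p⁵| = 12 / 2 = 6.
The 6 elements commuting with p⁵ are {e, p, p², p³, p⁴, p⁵}.

Answer: {e, p, p², p³, p⁴, p⁵}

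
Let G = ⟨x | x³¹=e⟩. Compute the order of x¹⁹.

Compute successive powers until reaching e:
  (x¹⁹)¹ = x¹⁹, (x¹⁹)² = x⁷, (x¹⁹)³ = x²⁶, (x¹⁹)⁴ = x¹⁴, (x¹⁹)⁵ = x², (x¹⁹)⁶ = x²¹, (x¹⁹)⁷ = x⁹, (x¹⁹)⁸ = x²⁸, (x¹⁹)⁹ = x¹⁶, (x¹⁹)¹⁰ = x⁴, (x¹⁹)¹¹ = x²³, (x¹⁹)¹² = x¹¹, (x¹⁹)¹³ = x³⁰, (x¹⁹)¹⁴ = x¹⁸, (x¹⁹)¹⁵ = x⁶, (x¹⁹)¹⁶ = x²⁵, (x¹⁹)¹⁷ = x¹³, (x¹⁹)¹⁸ = x, (x¹⁹)¹⁹ = x²⁰, (x¹⁹)²⁰ = x⁸, (x¹⁹)²¹ = x²⁷, (x¹⁹)²² = x¹⁵, (x¹⁹)²³ = x³, (x¹⁹)²⁴ = x²², (x¹⁹)²⁵ = x¹⁰, (x¹⁹)²⁶ = x²⁹, (x¹⁹)²⁷ = x¹⁷, (x¹⁹)²⁸ = x⁵, (x¹⁹)²⁹ = x²⁴, (x¹⁹)³⁰ = x¹², (x¹⁹)³¹ = e.
The smallest positive k with (x¹⁹)ᵏ = e is 31.

Answer: 31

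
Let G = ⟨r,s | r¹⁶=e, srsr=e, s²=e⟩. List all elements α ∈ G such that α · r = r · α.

⟨r⟩ ⊆ C_G(r) since powers of r commute with r; so |C_G(r)| ≥ |⟨r⟩| = 16.
By orbit–stabilizer, |C_G(r)| = |G| / |conj. class of r| = 32 / 2 = 16.
The 16 elements commuting with r are {e, r, r², r³, r⁴, r⁵, r⁶, r⁷, r⁸, r⁹, r¹⁰, r¹¹, r¹², r¹³, r¹⁴, r¹⁵}.

Answer: {e, r, r², r³, r⁴, r⁵, r⁶, r⁷, r⁸, r⁹, r¹⁰, r¹¹, r¹², r¹³, r¹⁴, r¹⁵}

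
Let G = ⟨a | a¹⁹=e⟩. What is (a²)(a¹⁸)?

Compute (a²) · (a¹⁸) by multiplying left to right and reducing via the relations at each step:
  (a²) · a¹⁸ = a

Answer: a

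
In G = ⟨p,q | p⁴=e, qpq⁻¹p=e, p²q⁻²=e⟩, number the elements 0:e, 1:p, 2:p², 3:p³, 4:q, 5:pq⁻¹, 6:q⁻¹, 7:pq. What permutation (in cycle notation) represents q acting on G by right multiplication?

(0 4 2 6)(1 7 3 5)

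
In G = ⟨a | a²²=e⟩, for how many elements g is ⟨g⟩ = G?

G is cyclic of order 22. An element generates G iff its order is 22, and a cyclic group of order 22 has exactly φ(22) = 10 such elements.

Answer: 10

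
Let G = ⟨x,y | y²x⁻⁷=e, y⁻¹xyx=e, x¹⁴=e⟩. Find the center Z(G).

An element z ∈ Z(G) iff z commutes with every generator.
For example x⁷ is central: (x⁷)·x = x⁸ = x·(x⁷); (x⁷)·y = y⁻¹ = y·(x⁷).
Whereas x ∉ Z(G) since x·y = xy ≠ x⁶y⁻¹ = y·x.
Checking each of the 28 elements this way gives Z(G) = {e, x⁷}, of order 2.

Answer: {e, x⁷}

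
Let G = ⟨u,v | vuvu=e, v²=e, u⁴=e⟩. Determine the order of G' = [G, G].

G' = [G, G] is generated by all commutators. The generator-pair commutators are: [u, v] = u².
The subgroup they normally generate is {e, u²}, of order 2.
Check: |G/G'| = 8/2 = 4 is the order of the abelianisation.

Answer: 2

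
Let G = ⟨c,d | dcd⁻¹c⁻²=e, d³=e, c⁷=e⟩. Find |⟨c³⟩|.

|⟨c³⟩| equals the order of c³. Compute successive powers until reaching e:
  (c³)¹ = c³, (c³)² = c⁶, (c³)³ = c², (c³)⁴ = c⁵, (c³)⁵ = c, (c³)⁶ = c⁴, (c³)⁷ = e.
The smallest positive k with (c³)ᵏ = e is 7, so |⟨c³⟩| = 7.

Answer: 7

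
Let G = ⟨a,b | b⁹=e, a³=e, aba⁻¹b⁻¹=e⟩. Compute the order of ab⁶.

Compute successive powers until reaching e:
  (ab⁶)¹ = ab⁶, (ab⁶)² = a²b³, (ab⁶)³ = e.
The smallest positive k with (ab⁶)ᵏ = e is 3.

Answer: 3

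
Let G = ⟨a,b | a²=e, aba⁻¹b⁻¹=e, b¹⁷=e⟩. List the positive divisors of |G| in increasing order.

|G| = 34 = 2 · 17. By Lagrange's theorem the order of any subgroup divides 34; the divisors of 34 are 1, 2, 17, 34.

Answer: 1, 2, 17, 34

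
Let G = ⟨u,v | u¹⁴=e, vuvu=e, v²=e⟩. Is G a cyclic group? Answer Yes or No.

Every cyclic group is abelian. But u·v = uv while v·u = u¹³v, so u·v ≠ v·u and G is not abelian. Hence G is not cyclic.

Answer: No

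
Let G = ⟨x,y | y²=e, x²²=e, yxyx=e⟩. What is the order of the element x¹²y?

Compute successive powers until reaching e:
  (x¹²y)¹ = x¹²y, (x¹²y)² = e.
The smallest positive k with (x¹²y)ᵏ = e is 2.

Answer: 2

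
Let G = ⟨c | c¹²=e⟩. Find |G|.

G is generated by a single element, so G is cyclic. The relator gives c¹² = e and no smaller power is forced to be e, so the 12 powers {c, e, c², c³, c⁴, c⁵, c⁶, c⁷, c⁸, c⁹, c¹¹, c¹⁰} are distinct. Hence |G| = 12.

Answer: 12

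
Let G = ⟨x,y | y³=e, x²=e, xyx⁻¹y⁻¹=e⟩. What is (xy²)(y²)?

Compute (xy²) · (y²) by multiplying left to right and reducing via the relations at each step:
  (xy²) · y² = xy

Answer: xy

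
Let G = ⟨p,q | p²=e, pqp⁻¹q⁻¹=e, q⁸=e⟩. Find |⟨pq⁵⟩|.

|⟨pq⁵⟩| equals the order of pq⁵. Compute successive powers until reaching e:
  (pq⁵)¹ = pq⁵, (pq⁵)² = q², (pq⁵)³ = pq⁷, (pq⁵)⁴ = q⁴, (pq⁵)⁵ = pq, (pq⁵)⁶ = q⁶, (pq⁵)⁷ = pq³, (pq⁵)⁸ = e.
The smallest positive k with (pq⁵)ᵏ = e is 8, so |⟨pq⁵⟩| = 8.

Answer: 8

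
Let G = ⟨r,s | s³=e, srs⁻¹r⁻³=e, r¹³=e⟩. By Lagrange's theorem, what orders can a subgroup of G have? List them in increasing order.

|G| = 39 = 3 · 13. By Lagrange's theorem the order of any subgroup divides 39; the divisors of 39 are 1, 3, 13, 39.

Answer: 1, 3, 13, 39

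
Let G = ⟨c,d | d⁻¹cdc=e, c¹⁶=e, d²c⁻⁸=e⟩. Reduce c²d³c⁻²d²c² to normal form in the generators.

Multiply left to right, reducing at each step:
  (c²) · d³ = c²d⁻¹
  (c²d⁻¹) · c⁻² = c⁴d⁻¹
  (c⁴d⁻¹) · d² = c⁴d
  (c⁴d) · c² = c²d

Answer: c²d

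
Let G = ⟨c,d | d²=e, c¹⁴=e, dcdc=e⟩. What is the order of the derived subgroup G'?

G' = [G, G] is generated by all commutators. The generator-pair commutators are: [c, d] = c².
The subgroup they normally generate is {e, c², c⁴, c⁶, c⁸, c¹⁰, c¹²}, of order 7.
Check: |G/G'| = 28/7 = 4 is the order of the abelianisation.

Answer: 7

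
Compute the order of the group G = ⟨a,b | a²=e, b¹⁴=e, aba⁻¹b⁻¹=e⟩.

Enumerate words in the generators, reducing via the relations: the distinct elements are
  {a, b, e, ab, b², b³, b⁴, b⁵, b⁶, b⁷, b⁸, b⁹, ab², ab³, ab⁴, ab⁵, ab⁶, ab⁷, ab⁸, ab⁹, b¹², b¹³, b¹¹, b¹⁰, ab¹², ab¹³, ab¹¹, ab¹⁰}.
No further products give new elements, so |G| = 28.

Answer: 28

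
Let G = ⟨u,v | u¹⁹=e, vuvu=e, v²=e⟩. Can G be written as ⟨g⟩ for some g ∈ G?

Every cyclic group is abelian. But u·v = uv while v·u = u¹⁸v, so u·v ≠ v·u and G is not abelian. Hence G is not cyclic.

Answer: No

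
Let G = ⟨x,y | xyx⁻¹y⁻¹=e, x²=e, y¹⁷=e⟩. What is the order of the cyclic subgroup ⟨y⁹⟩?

|⟨y⁹⟩| equals the order of y⁹. Compute successive powers until reaching e:
  (y⁹)¹ = y⁹, (y⁹)² = y, (y⁹)³ = y¹⁰, (y⁹)⁴ = y², (y⁹)⁵ = y¹¹, (y⁹)⁶ = y³, (y⁹)⁷ = y¹², (y⁹)⁸ = y⁴, (y⁹)⁹ = y¹³, (y⁹)¹⁰ = y⁵, (y⁹)¹¹ = y¹⁴, (y⁹)¹² = y⁶, (y⁹)¹³ = y¹⁵, (y⁹)¹⁴ = y⁷, (y⁹)¹⁵ = y¹⁶, (y⁹)¹⁶ = y⁸, (y⁹)¹⁷ = e.
The smallest positive k with (y⁹)ᵏ = e is 17, so |⟨y⁹⟩| = 17.

Answer: 17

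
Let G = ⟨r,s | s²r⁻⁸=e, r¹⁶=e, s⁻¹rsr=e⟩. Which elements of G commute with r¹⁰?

⟨r¹⁰⟩ ⊆ C_G(r¹⁰) since powers of r¹⁰ commute with r¹⁰; so |C_G(r¹⁰)| ≥ |⟨r¹⁰⟩| = 8.
By orbit–stabilizer, |C_G(r¹⁰)| = |G| / |conj. class of r¹⁰| = 32 / 2 = 16.
The 16 elements commuting with r¹⁰ are {e, r, r², r³, r⁴, r⁵, r⁶, r⁷, r⁸, r⁹, r¹⁰, r¹¹, r¹², r¹³, r¹⁴, r¹⁵}.

Answer: {e, r, r², r³, r⁴, r⁵, r⁶, r⁷, r⁸, r⁹, r¹⁰, r¹¹, r¹², r¹³, r¹⁴, r¹⁵}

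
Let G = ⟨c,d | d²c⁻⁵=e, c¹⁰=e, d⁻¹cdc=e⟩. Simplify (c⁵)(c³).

Compute (c⁵) · (c³) by multiplying left to right and reducing via the relations at each step:
  (c⁵) · c³ = c⁸

Answer: c⁸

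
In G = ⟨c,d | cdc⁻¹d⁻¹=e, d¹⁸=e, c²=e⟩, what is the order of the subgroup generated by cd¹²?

|⟨cd¹²⟩| equals the order of cd¹². Compute successive powers until reaching e:
  (cd¹²)¹ = cd¹², (cd¹²)² = d⁶, (cd¹²)³ = c, (cd¹²)⁴ = d¹², (cd¹²)⁵ = cd⁶, (cd¹²)⁶ = e.
The smallest positive k with (cd¹²)ᵏ = e is 6, so |⟨cd¹²⟩| = 6.

Answer: 6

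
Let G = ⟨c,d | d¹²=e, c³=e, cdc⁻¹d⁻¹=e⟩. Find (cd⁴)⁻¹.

The order of (cd⁴) is 3 (smallest k with (cd⁴)ᵏ = e), so (cd⁴)⁻¹ = (cd⁴)² = c²d⁸.
Check: (cd⁴) · (c²d⁸) → (cd⁴) · c² = d⁴;   (d⁴) · d⁸ = e, giving e as required.

Answer: c²d⁸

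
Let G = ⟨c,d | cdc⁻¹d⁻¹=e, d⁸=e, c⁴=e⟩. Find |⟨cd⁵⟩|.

|⟨cd⁵⟩| equals the order of cd⁵. Compute successive powers until reaching e:
  (cd⁵)¹ = cd⁵, (cd⁵)² = c²d², (cd⁵)³ = c³d⁷, (cd⁵)⁴ = d⁴, (cd⁵)⁵ = cd, (cd⁵)⁶ = c²d⁶, (cd⁵)⁷ = c³d³, (cd⁵)⁸ = e.
The smallest positive k with (cd⁵)ᵏ = e is 8, so |⟨cd⁵⟩| = 8.

Answer: 8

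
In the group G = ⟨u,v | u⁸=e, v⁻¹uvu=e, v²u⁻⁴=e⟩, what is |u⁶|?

Compute successive powers until reaching e:
  (u⁶)¹ = u⁶, (u⁶)² = u⁴, (u⁶)³ = u², (u⁶)⁴ = e.
The smallest positive k with (u⁶)ᵏ = e is 4.

Answer: 4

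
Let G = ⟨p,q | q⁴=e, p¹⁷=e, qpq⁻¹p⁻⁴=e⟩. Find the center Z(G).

An element z ∈ Z(G) iff z commutes with every generator.
For example e is central: e·p = p = p·e; e·q = q = q·e.
Whereas p ∉ Z(G) since p·q = pq ≠ p⁴q = q·p.
Checking each of the 68 elements this way gives Z(G) = {e}, of order 1.

Answer: {e}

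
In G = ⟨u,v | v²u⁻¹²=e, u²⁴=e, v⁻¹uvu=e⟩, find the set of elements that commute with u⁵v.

⟨u⁵v⟩ ⊆ C_G(u⁵v) since powers of u⁵v commute with u⁵v; so |C_G(u⁵v)| ≥ |⟨u⁵v⟩| = 4.
By orbit–stabilizer, |C_G(u⁵v)| = |G| / |conj. class of u⁵v| = 48 / 12 = 4.
The 4 elements commuting with u⁵v are {e, u¹², u⁵v, u⁵v⁻¹}.

Answer: {e, u¹², u⁵v, u⁵v⁻¹}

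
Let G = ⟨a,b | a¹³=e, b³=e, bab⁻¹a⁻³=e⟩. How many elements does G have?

Enumerate words in the generators, reducing via the relations: the distinct elements are
  {a, b, e, ab, a², a³, a⁴, a⁵, a⁶, a⁷, a⁸, a⁹, b², ab², a²b, a³b, a¹², a¹¹, a¹⁰, a⁴b, a⁵b, a⁶b, a⁷b, a⁸b, a⁹b, a²b², a³b², a¹²b, a¹¹b, a¹⁰b, a⁴b², a⁵b², a⁶b², a⁷b², a⁸b², a⁹b², a¹²b², a¹¹b², a¹⁰b²}.
No further products give new elements, so |G| = 39.

Answer: 39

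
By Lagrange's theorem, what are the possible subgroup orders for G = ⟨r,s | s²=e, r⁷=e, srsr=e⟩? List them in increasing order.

|G| = 14 = 2 · 7. By Lagrange's theorem the order of any subgroup divides 14; the divisors of 14 are 1, 2, 7, 14.

Answer: 1, 2, 7, 14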